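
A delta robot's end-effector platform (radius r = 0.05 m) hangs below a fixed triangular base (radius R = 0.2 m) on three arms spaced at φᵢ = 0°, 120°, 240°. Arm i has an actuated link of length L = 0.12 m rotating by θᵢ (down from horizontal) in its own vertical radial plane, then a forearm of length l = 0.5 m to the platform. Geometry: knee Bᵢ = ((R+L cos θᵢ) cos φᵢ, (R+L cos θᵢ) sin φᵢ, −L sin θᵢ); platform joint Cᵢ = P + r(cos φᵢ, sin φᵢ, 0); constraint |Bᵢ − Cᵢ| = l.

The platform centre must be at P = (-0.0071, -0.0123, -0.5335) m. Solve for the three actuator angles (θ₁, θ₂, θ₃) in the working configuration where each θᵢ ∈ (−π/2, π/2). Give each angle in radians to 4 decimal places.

φ1=0.0° → target in arm frame (-0.0071, -0.0123)
  A cos θ + B sin θ = C:  0.1571·cos θ + -0.5335·sin θ = -0.3077
  θ1 = atan2(B,A) + arccos(C/0.5561) = 0.8727
φ2=120.0° → target in arm frame (-0.0071, 0.0123)
  A cos θ + B sin θ = C:  0.1571·cos θ + -0.5335·sin θ = -0.3077
  γ=atan2(-0.5335,0.1571)=-1.2844;  ψ=arccos(-0.5533)=2.1571;  θ2=γ+ψ≈0.8727
rotate P by −φ3: (0.0142, 0.0000, -0.5335)
  e−x'=0.1358;  (l²−L²−(e−x')²−y'²−z²)/2L = -0.2811
  √(A²+B²)=0.5505;  θ3 = -1.3215+2.1067 ≈ 0.7851

θ₁ = 0.8727, θ₂ = 0.8727, θ₃ = 0.7851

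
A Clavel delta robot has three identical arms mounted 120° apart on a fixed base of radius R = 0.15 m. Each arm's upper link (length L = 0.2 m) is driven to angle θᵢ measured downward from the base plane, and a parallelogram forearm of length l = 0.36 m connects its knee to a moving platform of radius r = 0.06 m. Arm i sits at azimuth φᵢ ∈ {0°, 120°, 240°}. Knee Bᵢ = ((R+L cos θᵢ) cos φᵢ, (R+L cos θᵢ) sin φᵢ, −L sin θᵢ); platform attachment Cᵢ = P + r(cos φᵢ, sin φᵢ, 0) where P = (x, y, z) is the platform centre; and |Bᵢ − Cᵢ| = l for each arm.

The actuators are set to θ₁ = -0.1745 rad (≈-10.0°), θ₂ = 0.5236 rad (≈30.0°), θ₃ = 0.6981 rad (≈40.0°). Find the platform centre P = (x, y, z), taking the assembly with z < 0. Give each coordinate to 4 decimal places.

(0.1074, 0.0245, -0.2763)

φ1=0.0°: virtual centre (0.2870, 0.0000, 0.0347), radius l
arm 2 at φ=120.0°: (R−r)+L cos θ2 = 0.2632;  O2 = (-0.1316, 0.2279, -0.1000)
arm 3 at φ=240.0°: (R−r)+L cos θ3 = 0.2432;  O3 = (-0.1216, -0.2106, -0.1286)
subtract pairs → two planes through P
plane₁₂: -0.8371x+0.4559y+-0.2694z = -0.0043
Cramer: x(z) = 0.0074-0.3618z;  y(z) = 0.0043-0.0733z
into |P−O₁|² = l²: 1.1363z² + 0.1322z + -0.0502 = 0;  Δ = 0.2458;  z = -0.2763 or 0.1600 → z<0 root = -0.2763
x = 0.1074, y = 0.0245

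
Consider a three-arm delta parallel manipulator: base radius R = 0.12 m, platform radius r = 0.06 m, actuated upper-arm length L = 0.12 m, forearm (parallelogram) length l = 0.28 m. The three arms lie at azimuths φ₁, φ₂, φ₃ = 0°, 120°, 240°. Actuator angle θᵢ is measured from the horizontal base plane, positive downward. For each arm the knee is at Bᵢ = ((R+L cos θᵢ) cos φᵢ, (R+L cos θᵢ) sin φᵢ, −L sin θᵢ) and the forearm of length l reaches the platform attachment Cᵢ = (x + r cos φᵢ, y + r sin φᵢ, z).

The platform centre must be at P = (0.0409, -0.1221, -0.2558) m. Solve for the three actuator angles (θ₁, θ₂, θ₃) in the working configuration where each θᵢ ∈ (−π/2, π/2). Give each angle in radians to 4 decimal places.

θ₁ = 0.3494, θ₂ = 1.1345, θ₃ = 0.0870

arm 1 (φ=0.0°): x'=0.0409, y'=-0.1221
  A=0.0191, B=-0.2558, C=(l²−L²−A²−y'²−z²)/(2L)=-0.0696
  γ=atan2(-0.2558,0.0191)=-1.4963;  ψ=arccos(-0.2714)=1.8456;  θ1=γ+ψ≈0.3494
arm 2 (φ=120.0°): x'=-0.1262, y'=0.0256
  A=0.1862, B=-0.2558, C=(l²−L²−A²−y'²−z²)/(2L)=-0.1532
  θ2 = atan2(B,A) + arccos(C/0.3164) = 1.1345
φ3=240.0° → target in arm frame (0.0853, 0.0965)
  e−x'=-0.0253;  (l²−L²−(e−x')²−y'²−z²)/2L = -0.0474
  γ=atan2(-0.2558,-0.0253)=-1.6693;  ψ=arccos(-0.1845)=1.7563;  θ3=γ+ψ≈0.0870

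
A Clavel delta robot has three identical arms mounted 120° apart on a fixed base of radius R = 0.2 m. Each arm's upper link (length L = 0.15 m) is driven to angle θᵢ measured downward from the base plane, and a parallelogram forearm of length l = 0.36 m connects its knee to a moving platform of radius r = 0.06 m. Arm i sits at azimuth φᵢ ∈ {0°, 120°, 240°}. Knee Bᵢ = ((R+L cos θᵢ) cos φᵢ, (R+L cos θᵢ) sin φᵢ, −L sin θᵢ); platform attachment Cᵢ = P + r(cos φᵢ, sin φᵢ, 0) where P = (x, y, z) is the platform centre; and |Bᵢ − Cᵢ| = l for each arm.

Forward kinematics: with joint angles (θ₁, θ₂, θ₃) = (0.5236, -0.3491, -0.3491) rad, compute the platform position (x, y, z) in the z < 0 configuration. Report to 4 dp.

(-0.0664, 0.0000, -0.2035)

arm 1 at φ=0.0°: (R−r)+L cos θ1 = 0.2699;  S1 = (0.2699, 0.0000, -0.0750)
S2 = (0.2810·cos120.0°, 0.2810·sin120.0°, 0.0513) = (-0.1405, 0.2433, 0.0513)
S3 = (0.2810·cos240.0°, 0.2810·sin240.0°, 0.0513) = (-0.1405, -0.2433, 0.0513)
subtract pairs → two planes through P
plane₁₂: -0.8208x+0.4866y+0.2526z = 0.0031
det = 0.7988;  x = -0.0038+0.3078z,  y = 0.0000+0.0000z
sphere 1 gives Az²+Bz+C=0 with A=1.0947, B=-0.0185, C=-0.0491;  B²−4AC=0.2153;  roots -0.2035, 0.2203;  negative root z = -0.2035
x = -0.0664, y = 0.0000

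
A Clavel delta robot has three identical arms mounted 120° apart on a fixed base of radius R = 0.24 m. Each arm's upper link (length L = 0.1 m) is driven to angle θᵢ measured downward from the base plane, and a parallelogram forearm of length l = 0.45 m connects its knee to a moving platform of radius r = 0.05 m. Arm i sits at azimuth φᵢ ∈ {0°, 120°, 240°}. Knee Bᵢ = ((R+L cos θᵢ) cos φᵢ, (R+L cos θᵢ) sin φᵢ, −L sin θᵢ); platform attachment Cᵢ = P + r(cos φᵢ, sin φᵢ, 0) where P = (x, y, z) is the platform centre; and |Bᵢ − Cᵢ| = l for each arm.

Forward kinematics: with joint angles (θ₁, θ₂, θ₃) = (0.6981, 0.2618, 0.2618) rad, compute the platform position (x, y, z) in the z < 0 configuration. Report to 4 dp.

arm 1 at φ=0.0°: (R−r)+L cos θ1 = 0.2666;  centre 1 = (0.2666, 0.0000, -0.0643)
φ2=120.0°: virtual centre (-0.1433, 0.2482, -0.0259), radius l
centre 3 = (0.2866·cos240.0°, 0.2866·sin240.0°, -0.0259) = (-0.1433, -0.2482, -0.0259)
subtract pairs → two planes through P
[-0.8198 0.4964 0.0768]·P = 0.0076;  [-0.8198 -0.4964 0.0768]·P = 0.0076
Cramer: x(z) = -0.0093+0.0937z;  y(z) = 0.0000-0.0000z
sphere 1 gives Az²+Bz+C=0 with A=1.0088, B=0.0769, C=-0.1223;  B²−4AC=0.4993;  roots -0.3883, 0.3121;  negative root z = -0.3883
x = -0.0456, y = 0.0000

(-0.0456, 0.0000, -0.3883)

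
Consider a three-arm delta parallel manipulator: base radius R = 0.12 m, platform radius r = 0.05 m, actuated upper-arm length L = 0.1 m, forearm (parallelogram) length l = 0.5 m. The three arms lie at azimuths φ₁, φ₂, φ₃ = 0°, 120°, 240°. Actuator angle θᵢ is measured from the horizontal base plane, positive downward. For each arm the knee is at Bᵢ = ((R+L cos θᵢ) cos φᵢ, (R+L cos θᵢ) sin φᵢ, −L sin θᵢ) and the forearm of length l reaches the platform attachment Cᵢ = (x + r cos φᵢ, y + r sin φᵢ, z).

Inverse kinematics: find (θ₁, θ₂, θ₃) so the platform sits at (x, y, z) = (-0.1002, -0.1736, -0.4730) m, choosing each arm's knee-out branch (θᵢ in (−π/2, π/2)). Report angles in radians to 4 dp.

θ₁ = 0.7855, θ₂ = 0.7857, θ₃ = -0.2615

φ1=0.0° → target in arm frame (-0.1002, -0.1736)
  e−x'=0.1702;  (l²−L²−(e−x')²−y'²−z²)/2L = -0.2142
  γ=atan2(-0.4730,0.1702)=-1.2254;  ψ=arccos(-0.4260)=2.0109;  θ1=γ+ψ≈0.7855
rotate P by −φ2: (-0.1002, 0.1736, -0.4730)
  A cos θ + B sin θ = C:  0.1702·cos θ + -0.4730·sin θ = -0.2142
  γ=atan2(-0.4730,0.1702)=-1.2253;  ψ=arccos(-0.4261)=2.0110;  θ2=γ+ψ≈0.7857
φ3=240.0° → target in arm frame (0.2004, 0.0000)
  A=-0.1304, B=-0.4730, C=(l²−L²−A²−y'²−z²)/(2L)=-0.0037
  γ=atan2(-0.4730,-0.1304)=-1.8399;  ψ=arccos(-0.0076)=1.5784;  θ3=γ+ψ≈-0.2615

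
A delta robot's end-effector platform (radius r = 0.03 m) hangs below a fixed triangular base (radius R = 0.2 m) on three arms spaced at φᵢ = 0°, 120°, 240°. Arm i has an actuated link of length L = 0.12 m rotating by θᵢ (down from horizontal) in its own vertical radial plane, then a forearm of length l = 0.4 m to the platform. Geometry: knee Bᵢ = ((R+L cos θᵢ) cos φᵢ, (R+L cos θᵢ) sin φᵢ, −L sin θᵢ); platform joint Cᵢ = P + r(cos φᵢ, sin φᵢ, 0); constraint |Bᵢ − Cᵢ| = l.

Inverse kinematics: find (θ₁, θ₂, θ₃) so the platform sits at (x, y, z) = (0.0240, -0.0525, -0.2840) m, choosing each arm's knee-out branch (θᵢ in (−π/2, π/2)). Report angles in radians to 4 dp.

rotate P by −φ1: (0.0240, -0.0525, -0.2840)
  e−x'=0.1460;  (l²−L²−(e−x')²−y'²−z²)/2L = 0.1703
  γ=atan2(-0.2840,0.1460)=-1.0959;  ψ=arccos(0.5333)=1.0083;  θ1=γ+ψ≈-0.0876
rotate P by −φ2: (-0.0575, 0.0055, -0.2840)
  A cos θ + B sin θ = C:  0.2275·cos θ + -0.2840·sin θ = 0.0549
  θ2 = atan2(B,A) + arccos(C/0.3639) = 0.5239
rotate P by −φ3: (0.0335, 0.0470, -0.2840)
  A cos θ + B sin θ = C:  0.1365·cos θ + -0.2840·sin θ = 0.1837
  √(A²+B²)=0.3151;  θ3 = -1.1227+0.9484 ≈ -0.1743

θ₁ = -0.0876, θ₂ = 0.5239, θ₃ = -0.1743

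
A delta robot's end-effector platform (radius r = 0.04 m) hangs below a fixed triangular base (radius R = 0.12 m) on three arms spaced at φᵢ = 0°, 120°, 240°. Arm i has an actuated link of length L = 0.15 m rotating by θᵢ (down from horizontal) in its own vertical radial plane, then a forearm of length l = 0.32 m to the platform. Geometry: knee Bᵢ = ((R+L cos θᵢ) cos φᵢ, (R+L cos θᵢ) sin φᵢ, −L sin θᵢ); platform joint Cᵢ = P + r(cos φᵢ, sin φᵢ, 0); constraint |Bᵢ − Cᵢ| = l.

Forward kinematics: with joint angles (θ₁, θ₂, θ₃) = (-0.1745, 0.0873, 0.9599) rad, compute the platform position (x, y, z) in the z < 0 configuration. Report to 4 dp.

(0.0856, 0.1005, -0.2425)

arm 1 at φ=0.0°: e+L cos θ1 = 0.2277;  S1 = (0.2277, 0.0000, 0.0260)
arm 2 at φ=120.0°: e+L cos θ2 = 0.2294;  S2 = (-0.1147, 0.1987, -0.0131)
φ3=240.0°: virtual centre (-0.0830, -0.1438, -0.1229), radius l
eliminate P² terms by subtracting sphere 1 from 2 and 3
linear system: -0.6849x+0.3974y = 0.0003−-0.0782z; -0.6215x+-0.2876y = -0.0099−-0.2978z
Cramer: x(z) = 0.0087-0.3173z;  y(z) = 0.0156-0.3499z
quadratic in z: (1.2231)z²+(0.0760)z+(-0.0535)=0, √Δ=0.5172 → z ∈ {-0.2425, 0.1803}; z = -0.2425 (taking z<0)
x = 0.0856, y = 0.1005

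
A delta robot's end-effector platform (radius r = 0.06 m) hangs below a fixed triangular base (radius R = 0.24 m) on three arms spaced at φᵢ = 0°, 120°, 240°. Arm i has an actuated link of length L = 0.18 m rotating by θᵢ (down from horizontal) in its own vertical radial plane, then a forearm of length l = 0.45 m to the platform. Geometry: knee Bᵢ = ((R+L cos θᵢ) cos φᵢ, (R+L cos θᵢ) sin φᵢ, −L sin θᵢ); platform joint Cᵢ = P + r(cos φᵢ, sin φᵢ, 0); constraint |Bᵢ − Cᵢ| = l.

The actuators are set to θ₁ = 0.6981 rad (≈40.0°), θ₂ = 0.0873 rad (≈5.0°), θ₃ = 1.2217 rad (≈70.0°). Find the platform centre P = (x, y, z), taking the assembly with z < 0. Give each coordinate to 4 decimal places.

arm 1 at φ=0.0°: (R−r)+L cos θ1 = 0.3179;  centre 1 = (0.3179, 0.0000, -0.1157)
centre 2 = (0.3593·cos120.0°, 0.3593·sin120.0°, -0.0157) = (-0.1797, 0.3112, -0.0157)
arm 3 at φ=240.0°: (R−r)+L cos θ3 = 0.2416;  centre 3 = (-0.1208, -0.2092, -0.1691)
subtract pairs → two planes through P
[-0.9951 0.6224 0.2000]·P = 0.0149;  [-0.8774 -0.4184 -0.1069]·P = -0.0275
Cramer: x(z) = 0.0113+0.0178z;  y(z) = 0.0420-0.2929z
into |P−centre ₁|² = l²: 1.0861z² + 0.1959z + -0.0933 = 0;  Δ = 0.4439;  z = -0.3969 or 0.2165 → z<0 root = -0.3969
x = 0.0042, y = 0.1582

(0.0042, 0.1582, -0.3969)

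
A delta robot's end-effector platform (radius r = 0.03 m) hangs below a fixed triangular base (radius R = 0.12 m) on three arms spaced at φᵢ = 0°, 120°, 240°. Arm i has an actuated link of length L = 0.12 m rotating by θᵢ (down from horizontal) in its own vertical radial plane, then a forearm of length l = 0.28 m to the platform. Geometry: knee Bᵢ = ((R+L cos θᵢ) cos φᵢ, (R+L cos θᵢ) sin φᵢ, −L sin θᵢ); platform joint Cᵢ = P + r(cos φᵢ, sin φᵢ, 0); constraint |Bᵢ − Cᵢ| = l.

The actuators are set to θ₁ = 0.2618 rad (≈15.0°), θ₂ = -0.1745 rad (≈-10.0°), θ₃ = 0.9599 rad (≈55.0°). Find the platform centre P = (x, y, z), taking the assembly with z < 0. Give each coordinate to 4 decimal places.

(0.0193, 0.0965, -0.2161)

arm 1 at φ=0.0°: (R−r)+L cos θ1 = 0.2059;  centre 1 = (0.2059, 0.0000, -0.0311)
centre 2 = (0.2082·cos120.0°, 0.2082·sin120.0°, 0.0208) = (-0.1041, 0.1803, 0.0208)
φ3=240.0°: virtual centre (-0.0794, -0.1376, -0.0983), radius l
eliminate P² terms by subtracting sphere 1 from 2 and 3
[-0.6200 0.3606 0.1038]·P = 0.0004;  [-0.5707 -0.2751 -0.1345]·P = -0.0085
det = 0.3763;  x = 0.0078+-0.0530z,  y = 0.0146+-0.3789z
quadratic in z: (1.1464)z²+(0.0721)z+(-0.0380)=0, √Δ=0.4235 → z ∈ {-0.2161, 0.1533}; z = -0.2161 (taking z<0)
x = 0.0193, y = 0.0965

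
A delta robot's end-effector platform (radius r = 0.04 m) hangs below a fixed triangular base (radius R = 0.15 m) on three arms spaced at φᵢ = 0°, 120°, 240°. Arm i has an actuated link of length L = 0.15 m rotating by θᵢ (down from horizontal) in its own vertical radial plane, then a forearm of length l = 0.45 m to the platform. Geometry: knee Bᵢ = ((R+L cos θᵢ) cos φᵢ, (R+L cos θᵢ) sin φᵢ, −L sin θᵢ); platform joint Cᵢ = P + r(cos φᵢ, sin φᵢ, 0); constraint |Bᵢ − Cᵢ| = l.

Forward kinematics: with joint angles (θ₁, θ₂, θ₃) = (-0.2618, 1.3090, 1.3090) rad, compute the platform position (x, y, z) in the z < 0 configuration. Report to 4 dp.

centre 1 = (0.2549·cos0.0°, 0.2549·sin0.0°, 0.0388) = (0.2549, 0.0000, 0.0388)
arm 2 at φ=120.0°: (R−r)+L cos θ2 = 0.1488;  centre 2 = (-0.0744, 0.1289, -0.1449)
centre 3 = (0.1488·cos240.0°, 0.1488·sin240.0°, -0.1449) = (-0.0744, -0.1289, -0.1449)
|centre ₂|²−|centre ₁|² = -0.0233;  |centre ₃|²−|centre ₁|² = -0.0233
plane₁₂: -0.6586x+0.2578y+-0.3674z = -0.0233
det = 0.3395;  x = 0.0354+-0.5579z,  y = 0.0000+0.0000z
into |P−centre ₁|² = l²: 1.3112z² + 0.1672z + -0.1528 = 0;  Δ = 0.8296;  z = -0.4111 or 0.2835 → z<0 root = -0.4111
x = 0.2648, y = 0.0000

(0.2648, 0.0000, -0.4111)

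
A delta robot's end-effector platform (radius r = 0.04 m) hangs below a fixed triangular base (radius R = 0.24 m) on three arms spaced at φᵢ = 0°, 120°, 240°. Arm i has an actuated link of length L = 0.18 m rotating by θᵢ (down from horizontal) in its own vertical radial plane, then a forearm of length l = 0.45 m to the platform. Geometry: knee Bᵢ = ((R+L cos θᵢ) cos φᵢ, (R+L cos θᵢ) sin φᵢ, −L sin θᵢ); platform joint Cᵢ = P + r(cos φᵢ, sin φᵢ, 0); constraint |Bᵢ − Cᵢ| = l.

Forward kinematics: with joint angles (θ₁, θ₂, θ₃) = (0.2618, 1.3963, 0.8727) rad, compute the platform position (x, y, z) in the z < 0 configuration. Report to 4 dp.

arm 1 at φ=0.0°: ρ1 = 0.3739;  O1 = (0.3739, 0.0000, -0.0466)
arm 2 at φ=120.0°: ρ2 = 0.2313;  O2 = (-0.1156, 0.2003, -0.1773)
O3 = (0.3157·cos240.0°, 0.3157·sin240.0°, -0.1379) = (-0.1578, -0.2734, -0.1379)
eliminate P² terms by subtracting sphere 1 from 2 and 3
[-0.9790 0.4005 -0.2614]·P = -0.0570;  [-1.0634 -0.5468 -0.1826]·P = -0.0233
det = 0.9613;  x = 0.0421+-0.2248z,  y = -0.0394+0.1032z
into |P−O₁|² = l²: 1.0612z² + 0.2342z + -0.0887 = 0;  Δ = 0.4315;  z = -0.4198 or 0.1992 → z<0 root = -0.4198
x = 0.1365, y = -0.0827

(0.1365, -0.0827, -0.4198)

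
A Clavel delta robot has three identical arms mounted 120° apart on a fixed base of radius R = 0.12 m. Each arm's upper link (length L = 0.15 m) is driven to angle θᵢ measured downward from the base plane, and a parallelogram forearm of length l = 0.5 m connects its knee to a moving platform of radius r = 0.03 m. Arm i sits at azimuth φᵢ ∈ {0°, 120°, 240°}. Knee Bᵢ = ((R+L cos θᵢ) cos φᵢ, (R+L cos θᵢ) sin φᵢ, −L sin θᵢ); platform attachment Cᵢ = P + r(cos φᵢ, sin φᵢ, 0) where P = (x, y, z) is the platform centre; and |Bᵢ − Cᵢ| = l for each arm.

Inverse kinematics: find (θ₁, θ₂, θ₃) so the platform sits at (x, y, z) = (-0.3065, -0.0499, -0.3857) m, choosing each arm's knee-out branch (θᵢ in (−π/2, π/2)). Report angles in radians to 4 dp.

φ1=0.0° → target in arm frame (-0.3065, -0.0499)
  A cos θ + B sin θ = C:  0.3965·cos θ + -0.3857·sin θ = -0.2699
  θ1 = atan2(B,A) + arccos(C/0.5532) = 1.3089
rotate P by −φ2: (0.1100, 0.2904, -0.3857)
  e−x'=-0.0200;  (l²−L²−(e−x')²−y'²−z²)/2L = -0.0200
  √(A²+B²)=0.3862;  θ2 = -1.6227+1.6225 ≈ -0.0002
arm 3 (φ=240.0°): x'=0.1965, y'=-0.2405
  A cos θ + B sin θ = C:  -0.1065·cos θ + -0.3857·sin θ = 0.0319
  √(A²+B²)=0.4001;  θ3 = -1.8401+1.4910 ≈ -0.3491

θ₁ = 1.3089, θ₂ = -0.0002, θ₃ = -0.3491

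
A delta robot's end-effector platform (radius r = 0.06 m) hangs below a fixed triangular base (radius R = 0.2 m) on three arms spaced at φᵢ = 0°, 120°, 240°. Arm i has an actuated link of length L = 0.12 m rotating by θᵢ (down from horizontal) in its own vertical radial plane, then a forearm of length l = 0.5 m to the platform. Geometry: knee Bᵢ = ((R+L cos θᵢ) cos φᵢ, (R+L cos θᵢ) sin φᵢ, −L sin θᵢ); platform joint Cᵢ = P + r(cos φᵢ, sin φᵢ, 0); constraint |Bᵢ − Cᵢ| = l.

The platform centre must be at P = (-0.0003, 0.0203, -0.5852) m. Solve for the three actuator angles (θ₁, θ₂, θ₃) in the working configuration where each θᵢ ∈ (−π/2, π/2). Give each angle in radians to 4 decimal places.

rotate P by −φ1: (-0.0003, 0.0203, -0.5852)
  A cos θ + B sin θ = C:  0.1403·cos θ + -0.5852·sin θ = -0.5290
  √(A²+B²)=0.6018;  θ1 = -1.3355+2.6446 ≈ 1.3091
arm 2 (φ=120.0°): x'=0.0177, y'=-0.0099
  e−x'=0.1223;  (l²−L²−(e−x')²−y'²−z²)/2L = -0.5079
  √(A²+B²)=0.5978;  θ2 = -1.3648+2.5861 ≈ 1.2213
rotate P by −φ3: (-0.0174, -0.0104, -0.5852)
  A cos θ + B sin θ = C:  0.1574·cos θ + -0.5852·sin θ = -0.5490
  √(A²+B²)=0.6060;  θ3 = -1.3080+2.7042 ≈ 1.3962

θ₁ = 1.3091, θ₂ = 1.2213, θ₃ = 1.3962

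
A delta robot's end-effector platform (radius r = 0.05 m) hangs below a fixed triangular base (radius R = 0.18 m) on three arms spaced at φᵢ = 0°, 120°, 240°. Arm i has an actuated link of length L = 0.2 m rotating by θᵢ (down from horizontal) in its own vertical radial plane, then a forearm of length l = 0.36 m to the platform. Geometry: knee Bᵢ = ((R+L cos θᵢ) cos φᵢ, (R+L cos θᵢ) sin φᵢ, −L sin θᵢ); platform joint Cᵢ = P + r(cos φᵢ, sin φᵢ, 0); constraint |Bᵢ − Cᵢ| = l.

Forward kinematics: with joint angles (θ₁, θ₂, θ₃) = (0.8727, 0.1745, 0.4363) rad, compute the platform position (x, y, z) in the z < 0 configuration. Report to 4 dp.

φ1=0.0°: virtual centre (0.2586, 0.0000, -0.1532), radius l
S2 = (0.3270·cos120.0°, 0.3270·sin120.0°, -0.0347) = (-0.1635, 0.2832, -0.0347)
arm 3 at φ=240.0°: e+L cos θ3 = 0.3113;  S3 = (-0.1556, -0.2696, -0.0845)
subtract pairs → two planes through P
linear system: -0.8441x+0.5663y = 0.0178−0.2370z; -0.8284x+-0.5391y = 0.0137−0.1374z
det = 0.9242;  x = -0.0188+0.2224z,  y = 0.0034+-0.0869z
into |P−S₁|² = l²: 1.0570z² + 0.1825z + -0.0292 = 0;  Δ = 0.1568;  z = -0.2736 or 0.1010 → z<0 root = -0.2736
x = -0.0796, y = 0.0272

(-0.0796, 0.0272, -0.2736)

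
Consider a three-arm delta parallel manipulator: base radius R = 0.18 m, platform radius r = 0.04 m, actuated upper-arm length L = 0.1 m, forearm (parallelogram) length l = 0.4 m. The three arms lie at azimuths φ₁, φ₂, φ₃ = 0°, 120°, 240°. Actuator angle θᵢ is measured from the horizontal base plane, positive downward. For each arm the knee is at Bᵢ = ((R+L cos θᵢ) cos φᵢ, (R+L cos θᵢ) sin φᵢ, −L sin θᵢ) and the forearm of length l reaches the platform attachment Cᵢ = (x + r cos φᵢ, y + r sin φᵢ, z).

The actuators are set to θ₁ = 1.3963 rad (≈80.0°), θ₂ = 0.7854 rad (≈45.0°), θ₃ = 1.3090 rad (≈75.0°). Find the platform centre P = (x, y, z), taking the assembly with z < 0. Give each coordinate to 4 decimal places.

φ1=0.0°: virtual centre (0.1574, 0.0000, -0.0985), radius l
arm 2 at φ=120.0°: ρ2 = 0.2107;  O2 = (-0.1054, 0.1825, -0.0707)
φ3=240.0°: virtual centre (-0.0829, -0.1437, -0.0966), radius l
|O₂|²−|O₁|² = 0.0149;  |O₃|²−|O₁|² = 0.0024
linear system: -0.5254x+0.3650y = 0.0149−0.0555z; -0.4806x+-0.2873y = 0.0024−0.0038z
Cramer: x(z) = -0.0158+0.0531z;  y(z) = 0.0182-0.0757z
into |P−O₁|² = l²: 1.0086z² + 0.1758z + -0.1200 = 0;  Δ = 0.5149;  z = -0.4429 or 0.2686 → z<0 root = -0.4429
x = -0.0393, y = 0.0517

(-0.0393, 0.0517, -0.4429)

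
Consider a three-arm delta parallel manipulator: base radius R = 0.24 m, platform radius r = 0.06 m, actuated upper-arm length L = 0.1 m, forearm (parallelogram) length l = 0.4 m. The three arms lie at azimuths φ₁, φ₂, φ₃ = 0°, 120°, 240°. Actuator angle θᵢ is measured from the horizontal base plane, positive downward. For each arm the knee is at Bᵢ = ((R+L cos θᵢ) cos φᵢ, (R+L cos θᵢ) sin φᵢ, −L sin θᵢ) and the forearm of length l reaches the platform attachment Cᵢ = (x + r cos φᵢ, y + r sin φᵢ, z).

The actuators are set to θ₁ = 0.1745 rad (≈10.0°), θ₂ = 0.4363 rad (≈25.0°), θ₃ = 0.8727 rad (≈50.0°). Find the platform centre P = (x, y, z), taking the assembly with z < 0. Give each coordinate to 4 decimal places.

(0.0455, 0.0382, -0.3403)

O1 = (0.2785·cos0.0°, 0.2785·sin0.0°, -0.0174) = (0.2785, 0.0000, -0.0174)
O2 = (0.2706·cos120.0°, 0.2706·sin120.0°, -0.0423) = (-0.1353, 0.2344, -0.0423)
arm 3 at φ=240.0°: e+L cos θ3 = 0.2443;  O3 = (-0.1221, -0.2115, -0.0766)
eliminate P² terms by subtracting sphere 1 from 2 and 3
plane₁₂: -0.8276x+0.4687y+-0.0498z = -0.0028
Cramer: x(z) = 0.0096-0.1056z;  y(z) = 0.0109-0.0801z
quadratic in z: (1.0176)z²+(0.0897)z+(-0.0873)=0, √Δ=0.6028 → z ∈ {-0.3403, 0.2521}; z = -0.3403 (taking z<0)
x = 0.0455, y = 0.0382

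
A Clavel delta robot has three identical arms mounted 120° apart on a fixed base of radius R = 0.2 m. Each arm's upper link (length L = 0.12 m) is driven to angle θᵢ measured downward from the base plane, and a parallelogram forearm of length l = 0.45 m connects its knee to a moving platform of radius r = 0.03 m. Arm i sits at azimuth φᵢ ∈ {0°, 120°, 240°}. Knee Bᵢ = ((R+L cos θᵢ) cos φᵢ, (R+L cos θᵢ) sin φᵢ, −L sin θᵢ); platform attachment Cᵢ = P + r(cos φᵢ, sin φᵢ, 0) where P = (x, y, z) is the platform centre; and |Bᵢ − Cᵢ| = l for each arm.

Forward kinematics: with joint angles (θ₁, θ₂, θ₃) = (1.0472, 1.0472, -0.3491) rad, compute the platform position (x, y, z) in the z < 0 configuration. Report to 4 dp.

(-0.0830, -0.1437, -0.3935)

φ1=0.0°: virtual centre (0.2300, 0.0000, -0.1039), radius l
arm 2 at φ=120.0°: ρ2 = 0.2300;  O2 = (-0.1150, 0.1992, -0.1039)
O3 = (0.2828·cos240.0°, 0.2828·sin240.0°, 0.0410) = (-0.1414, -0.2449, 0.0410)
subtract pairs → two planes through P
linear system: -0.6900x+0.3984y = 0.0000−0.0000z; -0.7428x+-0.4898y = 0.0179−0.2899z
Cramer: x(z) = -0.0113+0.1822z;  y(z) = -0.0195+0.3156z
sphere 1 gives Az²+Bz+C=0 with A=1.1328, B=0.1076, C=-0.1331;  B²−4AC=0.6147;  roots -0.3935, 0.2986;  negative root z = -0.3935
x = -0.0830, y = -0.1437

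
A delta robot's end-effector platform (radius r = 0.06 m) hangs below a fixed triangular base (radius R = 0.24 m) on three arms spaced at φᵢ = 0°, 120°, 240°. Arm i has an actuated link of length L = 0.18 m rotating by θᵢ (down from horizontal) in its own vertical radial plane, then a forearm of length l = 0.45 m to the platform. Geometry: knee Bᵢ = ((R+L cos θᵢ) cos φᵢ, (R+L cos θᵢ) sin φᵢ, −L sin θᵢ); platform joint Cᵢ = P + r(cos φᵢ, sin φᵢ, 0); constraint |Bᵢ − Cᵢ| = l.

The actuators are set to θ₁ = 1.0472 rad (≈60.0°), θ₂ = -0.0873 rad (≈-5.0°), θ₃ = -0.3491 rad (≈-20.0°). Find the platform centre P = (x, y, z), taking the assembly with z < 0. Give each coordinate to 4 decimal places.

(-0.1596, -0.0199, -0.2884)

arm 1 at φ=0.0°: (R−r)+L cos θ1 = 0.2700;  centre 1 = (0.2700, 0.0000, -0.1559)
φ2=120.0°: virtual centre (-0.1797, 0.3112, 0.0157), radius l
centre 3 = (0.3491·cos240.0°, 0.3491·sin240.0°, 0.0616) = (-0.1746, -0.3024, 0.0616)
subtract pairs → two planes through P
plane₁₂: -0.8993x+0.6224y+0.3432z = 0.0322
Cramer: x(z) = -0.0339+0.4358z;  y(z) = 0.0027+0.0784z
into |P−centre ₁|² = l²: 1.1961z² + 0.0473z + -0.0858 = 0;  Δ = 0.4130;  z = -0.2884 or 0.2489 → z<0 root = -0.2884
x = -0.1596, y = -0.0199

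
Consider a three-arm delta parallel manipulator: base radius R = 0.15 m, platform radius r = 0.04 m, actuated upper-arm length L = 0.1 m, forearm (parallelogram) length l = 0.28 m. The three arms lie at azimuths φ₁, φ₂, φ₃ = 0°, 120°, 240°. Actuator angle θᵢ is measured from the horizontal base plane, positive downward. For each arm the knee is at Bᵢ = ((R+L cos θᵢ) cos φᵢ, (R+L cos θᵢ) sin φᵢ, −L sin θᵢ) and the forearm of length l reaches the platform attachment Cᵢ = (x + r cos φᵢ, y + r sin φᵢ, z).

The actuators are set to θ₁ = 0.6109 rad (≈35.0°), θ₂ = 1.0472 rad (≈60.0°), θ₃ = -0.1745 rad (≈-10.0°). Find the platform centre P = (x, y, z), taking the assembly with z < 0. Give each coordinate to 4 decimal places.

(-0.0087, -0.0910, -0.2302)

φ1=0.0°: virtual centre (0.1919, 0.0000, -0.0574), radius l
φ2=120.0°: virtual centre (-0.0800, 0.1386, -0.0866), radius l
arm 3 at φ=240.0°: e+L cos θ3 = 0.2085;  centre 3 = (-0.1042, -0.1806, 0.0174)
eliminate P² terms by subtracting sphere 1 from 2 and 3
plane₁₂: -0.5438x+0.2771y+-0.0585z = -0.0070
det = 0.3605;  x = 0.0042+0.0563z,  y = -0.0170+0.3215z
sphere 1 gives Az²+Bz+C=0 with A=1.1065, B=0.0826, C=-0.0396;  B²−4AC=0.1821;  roots -0.2302, 0.1555;  negative root z = -0.2302
x = -0.0087, y = -0.0910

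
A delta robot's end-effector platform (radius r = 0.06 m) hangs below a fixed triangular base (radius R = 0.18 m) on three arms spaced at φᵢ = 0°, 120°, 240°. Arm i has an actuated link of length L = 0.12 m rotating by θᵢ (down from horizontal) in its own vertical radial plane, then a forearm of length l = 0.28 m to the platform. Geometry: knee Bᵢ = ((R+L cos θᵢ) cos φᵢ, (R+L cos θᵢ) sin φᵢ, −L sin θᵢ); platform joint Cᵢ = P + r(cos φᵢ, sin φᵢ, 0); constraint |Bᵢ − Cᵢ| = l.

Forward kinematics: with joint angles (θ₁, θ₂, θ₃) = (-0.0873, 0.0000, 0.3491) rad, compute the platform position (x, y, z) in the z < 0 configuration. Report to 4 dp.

φ1=0.0°: virtual centre (0.2395, 0.0000, 0.0105), radius l
O2 = (0.2400·cos120.0°, 0.2400·sin120.0°, 0.0000) = (-0.1200, 0.2078, 0.0000)
arm 3 at φ=240.0°: (R−r)+L cos θ3 = 0.2328;  O3 = (-0.1164, -0.2016, -0.0410)
subtract pairs → two planes through P
[-0.7191 0.4157 -0.0209]·P = 0.0001;  [-0.7118 -0.4032 -0.1030]·P = -0.0016
det = 0.5858;  x = 0.0011+-0.0875z,  y = 0.0021+-0.1010z
into |P−O₁|² = l²: 1.0179z² + 0.0204z + -0.0214 = 0;  Δ = 0.0876;  z = -0.1554 or 0.1354 → z<0 root = -0.1554
x = 0.0147, y = 0.0178

(0.0147, 0.0178, -0.1554)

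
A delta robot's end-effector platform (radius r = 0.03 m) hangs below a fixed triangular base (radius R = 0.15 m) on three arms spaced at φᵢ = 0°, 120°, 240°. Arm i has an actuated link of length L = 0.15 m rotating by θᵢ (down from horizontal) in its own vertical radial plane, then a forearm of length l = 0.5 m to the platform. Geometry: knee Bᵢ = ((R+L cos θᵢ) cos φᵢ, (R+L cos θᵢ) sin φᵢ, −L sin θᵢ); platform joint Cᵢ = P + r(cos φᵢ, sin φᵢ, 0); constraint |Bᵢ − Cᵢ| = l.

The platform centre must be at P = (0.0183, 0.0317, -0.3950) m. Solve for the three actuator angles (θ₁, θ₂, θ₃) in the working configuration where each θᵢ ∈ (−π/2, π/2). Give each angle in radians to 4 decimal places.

θ₁ = -0.2617, θ₂ = -0.2617, θ₃ = 0.0003

rotate P by −φ1: (0.0183, 0.0317, -0.3950)
  A=0.1017, B=-0.3950, C=(l²−L²−A²−y'²−z²)/(2L)=0.2004
  γ=atan2(-0.3950,0.1017)=-1.3188;  ψ=arccos(0.4914)=1.0571;  θ1=γ+ψ≈-0.2617
φ2=120.0° → target in arm frame (0.0183, -0.0317)
  A cos θ + B sin θ = C:  0.1017·cos θ + -0.3950·sin θ = 0.2004
  γ=atan2(-0.3950,0.1017)=-1.3188;  ψ=arccos(0.4914)=1.0571;  θ2=γ+ψ≈-0.2617
rotate P by −φ3: (-0.0366, 0.0000, -0.3950)
  A=0.1566, B=-0.3950, C=(l²−L²−A²−y'²−z²)/(2L)=0.1565
  γ=atan2(-0.3950,0.1566)=-1.1933;  ψ=arccos(0.3683)=1.1936;  θ3=γ+ψ≈0.0003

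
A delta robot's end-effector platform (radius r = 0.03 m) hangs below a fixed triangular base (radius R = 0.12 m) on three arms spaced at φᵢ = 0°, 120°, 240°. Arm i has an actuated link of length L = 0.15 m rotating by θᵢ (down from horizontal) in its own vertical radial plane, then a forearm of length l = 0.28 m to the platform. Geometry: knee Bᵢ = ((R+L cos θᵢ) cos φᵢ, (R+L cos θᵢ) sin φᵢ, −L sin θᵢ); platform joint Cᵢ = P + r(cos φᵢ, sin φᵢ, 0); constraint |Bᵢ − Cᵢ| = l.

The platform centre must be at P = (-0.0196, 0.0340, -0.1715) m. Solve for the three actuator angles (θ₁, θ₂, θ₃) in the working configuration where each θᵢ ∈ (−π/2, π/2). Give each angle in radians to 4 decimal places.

θ₁ = 0.3487, θ₂ = -0.1742, θ₃ = 0.3491

φ1=0.0° → target in arm frame (-0.0196, 0.0340)
  A cos θ + B sin θ = C:  0.1096·cos θ + -0.1715·sin θ = 0.0444
  γ=atan2(-0.1715,0.1096)=-1.0021;  ψ=arccos(0.2181)=1.3509;  θ1=γ+ψ≈0.3487
rotate P by −φ2: (0.0392, 0.0000, -0.1715)
  e−x'=0.0508;  (l²−L²−(e−x')²−y'²−z²)/2L = 0.0797
  θ2 = atan2(B,A) + arccos(C/0.1789) = -0.1742
arm 3 (φ=240.0°): x'=-0.0196, y'=-0.0340
  e−x'=0.1096;  (l²−L²−(e−x')²−y'²−z²)/2L = 0.0444
  √(A²+B²)=0.2036;  θ3 = -1.0020+1.3510 ≈ 0.3491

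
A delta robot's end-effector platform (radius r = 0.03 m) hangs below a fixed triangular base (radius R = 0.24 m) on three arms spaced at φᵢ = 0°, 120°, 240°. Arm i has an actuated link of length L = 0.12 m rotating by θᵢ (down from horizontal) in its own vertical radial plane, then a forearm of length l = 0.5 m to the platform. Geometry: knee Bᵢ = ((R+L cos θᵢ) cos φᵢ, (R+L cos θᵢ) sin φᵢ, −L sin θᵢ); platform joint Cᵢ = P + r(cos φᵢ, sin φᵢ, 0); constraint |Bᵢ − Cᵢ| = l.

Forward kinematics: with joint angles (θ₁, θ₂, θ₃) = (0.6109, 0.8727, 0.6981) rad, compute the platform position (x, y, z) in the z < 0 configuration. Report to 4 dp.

(0.0231, -0.0203, -0.4790)

arm 1 at φ=0.0°: e+L cos θ1 = 0.3083;  S1 = (0.3083, 0.0000, -0.0688)
S2 = (0.2871·cos120.0°, 0.2871·sin120.0°, -0.0919) = (-0.1436, 0.2487, -0.0919)
arm 3 at φ=240.0°: e+L cos θ3 = 0.3019;  S3 = (-0.1510, -0.2615, -0.0771)
|S₂|²−|S₁|² = -0.0089;  |S₃|²−|S₁|² = -0.0027
[-0.9037 0.4973 -0.0462]·P = -0.0089;  [-0.9185 -0.5230 -0.0166]·P = -0.0027
Cramer: x(z) = 0.0064-0.0349z;  y(z) = -0.0062+0.0295z
quadratic in z: (1.0021)z²+(0.1584)z+(-0.1541)=0, √Δ=0.8017 → z ∈ {-0.4790, 0.3210}; z = -0.4790 (taking z<0)
x = 0.0231, y = -0.0203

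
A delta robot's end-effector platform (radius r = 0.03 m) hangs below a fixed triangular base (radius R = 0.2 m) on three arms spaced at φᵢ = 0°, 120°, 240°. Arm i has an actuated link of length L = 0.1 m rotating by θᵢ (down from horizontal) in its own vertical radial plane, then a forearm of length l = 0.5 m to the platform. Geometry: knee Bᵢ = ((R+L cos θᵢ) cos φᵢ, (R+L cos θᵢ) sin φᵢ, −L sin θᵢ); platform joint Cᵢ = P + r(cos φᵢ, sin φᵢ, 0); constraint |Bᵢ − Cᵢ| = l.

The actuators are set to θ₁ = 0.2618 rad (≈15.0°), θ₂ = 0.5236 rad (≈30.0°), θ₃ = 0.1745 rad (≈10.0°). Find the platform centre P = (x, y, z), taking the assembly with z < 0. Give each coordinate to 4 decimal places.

O1 = (0.2666·cos0.0°, 0.2666·sin0.0°, -0.0259) = (0.2666, 0.0000, -0.0259)
arm 2 at φ=120.0°: ρ2 = 0.2566;  O2 = (-0.1283, 0.2222, -0.0500)
O3 = (0.2685·cos240.0°, 0.2685·sin240.0°, -0.0174) = (-0.1342, -0.2325, -0.0174)
|O₂|²−|O₁|² = -0.0034;  |O₃|²−|O₁|² = 0.0006
[-0.7898 0.4444 -0.0482]·P = -0.0034;  [-0.8017 -0.4650 0.0170]·P = 0.0006
Cramer: x(z) = 0.0018-0.0205z;  y(z) = -0.0045+0.0720z
into |P−O₁|² = l²: 1.0056z² + 0.0620z + -0.1792 = 0;  Δ = 0.7246;  z = -0.4541 or 0.3924 → z<0 root = -0.4541
x = 0.0111, y = -0.0372

(0.0111, -0.0372, -0.4541)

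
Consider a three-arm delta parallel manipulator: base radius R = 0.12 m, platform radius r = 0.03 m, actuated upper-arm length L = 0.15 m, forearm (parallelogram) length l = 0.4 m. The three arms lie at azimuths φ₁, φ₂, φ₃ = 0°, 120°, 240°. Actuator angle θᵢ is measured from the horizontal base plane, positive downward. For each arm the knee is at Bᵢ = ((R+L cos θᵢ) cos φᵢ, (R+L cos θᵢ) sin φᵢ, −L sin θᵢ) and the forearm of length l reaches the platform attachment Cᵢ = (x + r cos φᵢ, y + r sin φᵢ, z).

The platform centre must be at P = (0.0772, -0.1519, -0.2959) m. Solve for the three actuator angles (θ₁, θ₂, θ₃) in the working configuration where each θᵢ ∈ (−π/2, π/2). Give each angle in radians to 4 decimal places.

arm 1 (φ=0.0°): x'=0.0772, y'=-0.1519
  e−x'=0.0128;  (l²−L²−(e−x')²−y'²−z²)/2L = 0.0890
  θ1 = atan2(B,A) + arccos(C/0.2962) = -0.2620
arm 2 (φ=120.0°): x'=-0.1701, y'=0.0091
  A cos θ + B sin θ = C:  0.2601·cos θ + -0.2959·sin θ = -0.0594
  γ=atan2(-0.2959,0.2601)=-0.8496;  ψ=arccos(-0.1507)=1.7221;  θ2=γ+ψ≈0.8725
rotate P by −φ3: (0.0929, 0.1428, -0.2959)
  A cos θ + B sin θ = C:  -0.0029·cos θ + -0.2959·sin θ = 0.0985
  γ=atan2(-0.2959,-0.0029)=-1.5808;  ψ=arccos(0.3328)=1.2316;  θ3=γ+ψ≈-0.3492

θ₁ = -0.2620, θ₂ = 0.8725, θ₃ = -0.3492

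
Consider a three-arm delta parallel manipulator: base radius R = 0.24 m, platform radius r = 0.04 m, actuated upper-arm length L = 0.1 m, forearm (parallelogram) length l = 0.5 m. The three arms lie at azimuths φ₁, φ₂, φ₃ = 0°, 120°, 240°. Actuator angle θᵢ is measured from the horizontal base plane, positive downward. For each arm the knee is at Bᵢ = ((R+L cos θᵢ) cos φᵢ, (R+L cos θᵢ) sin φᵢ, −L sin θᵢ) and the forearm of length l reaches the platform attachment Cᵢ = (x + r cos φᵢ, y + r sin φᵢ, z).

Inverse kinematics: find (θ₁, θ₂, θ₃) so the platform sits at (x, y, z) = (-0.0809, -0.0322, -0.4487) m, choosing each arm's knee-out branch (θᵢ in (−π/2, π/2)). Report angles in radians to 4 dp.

rotate P by −φ1: (-0.0809, -0.0322, -0.4487)
  e−x'=0.2809;  (l²−L²−(e−x')²−y'²−z²)/2L = -0.2064
  θ1 = atan2(B,A) + arccos(C/0.5294) = 0.9598
arm 2 (φ=120.0°): x'=0.0126, y'=0.0862
  A cos θ + B sin θ = C:  0.1874·cos θ + -0.4487·sin θ = -0.0194
  γ=atan2(-0.4487,0.1874)=-1.1751;  ψ=arccos(-0.0400)=1.6108;  θ2=γ+ψ≈0.4357
rotate P by −φ3: (0.0683, -0.0540, -0.4487)
  A cos θ + B sin θ = C:  0.1317·cos θ + -0.4487·sin θ = 0.0921
  √(A²+B²)=0.4676;  θ3 = -1.2854+1.3725 ≈ 0.0872

θ₁ = 0.9598, θ₂ = 0.4357, θ₃ = 0.0872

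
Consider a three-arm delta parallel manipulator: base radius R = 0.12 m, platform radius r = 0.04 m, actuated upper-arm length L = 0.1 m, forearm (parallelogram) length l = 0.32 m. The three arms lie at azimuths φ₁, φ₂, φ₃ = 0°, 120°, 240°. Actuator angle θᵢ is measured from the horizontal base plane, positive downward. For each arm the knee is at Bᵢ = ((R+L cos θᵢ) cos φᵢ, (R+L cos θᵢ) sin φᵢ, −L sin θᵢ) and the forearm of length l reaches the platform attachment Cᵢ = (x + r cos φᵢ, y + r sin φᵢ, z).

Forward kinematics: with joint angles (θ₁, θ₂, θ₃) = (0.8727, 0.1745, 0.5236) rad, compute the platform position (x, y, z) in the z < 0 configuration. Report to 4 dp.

(-0.0674, 0.0361, -0.3138)

O1 = (0.1443·cos0.0°, 0.1443·sin0.0°, -0.0766) = (0.1443, 0.0000, -0.0766)
φ2=120.0°: virtual centre (-0.0892, 0.1546, -0.0174), radius l
arm 3 at φ=240.0°: (R−r)+L cos θ3 = 0.1666;  O3 = (-0.0833, -0.1443, -0.0500)
|O₂|²−|O₁|² = 0.0055;  |O₃|²−|O₁|² = 0.0036
linear system: -0.4670x+0.3091y = 0.0055−0.1185z; -0.4552x+-0.2886y = 0.0036−0.0532z
Cramer: x(z) = -0.0097+0.1838z;  y(z) = 0.0030-0.1056z
quadratic in z: (1.0449)z²+(0.0960)z+(-0.0728)=0, √Δ=0.5599 → z ∈ {-0.3138, 0.2220}; z = -0.3138 (taking z<0)
x = -0.0674, y = 0.0361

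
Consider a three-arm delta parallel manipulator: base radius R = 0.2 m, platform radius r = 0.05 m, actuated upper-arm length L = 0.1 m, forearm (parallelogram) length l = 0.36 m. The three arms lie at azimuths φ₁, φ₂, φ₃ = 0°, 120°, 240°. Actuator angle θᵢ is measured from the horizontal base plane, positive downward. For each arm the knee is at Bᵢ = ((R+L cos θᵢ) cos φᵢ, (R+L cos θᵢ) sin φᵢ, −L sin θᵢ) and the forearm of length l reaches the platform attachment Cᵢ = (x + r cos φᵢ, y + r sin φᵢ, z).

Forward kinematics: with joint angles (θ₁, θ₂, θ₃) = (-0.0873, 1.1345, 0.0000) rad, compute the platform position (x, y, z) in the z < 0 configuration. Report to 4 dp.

(0.0609, -0.0942, -0.2830)

arm 1 at φ=0.0°: (R−r)+L cos θ1 = 0.2496;  S1 = (0.2496, 0.0000, 0.0087)
φ2=120.0°: virtual centre (-0.0961, 0.1665, -0.0906), radius l
arm 3 at φ=240.0°: (R−r)+L cos θ3 = 0.2500;  S3 = (-0.1250, -0.2165, 0.0000)
eliminate P² terms by subtracting sphere 1 from 2 and 3
plane₁₂: -0.6915x+0.3330y+-0.1987z = -0.0172
Cramer: x(z) = 0.0135-0.1673z;  y(z) = -0.0236+0.2492z
quadratic in z: (1.0901)z²+(0.0498)z+(-0.0732)=0, √Δ=0.5672 → z ∈ {-0.2830, 0.2373}; z = -0.2830 (taking z<0)
x = 0.0609, y = -0.0942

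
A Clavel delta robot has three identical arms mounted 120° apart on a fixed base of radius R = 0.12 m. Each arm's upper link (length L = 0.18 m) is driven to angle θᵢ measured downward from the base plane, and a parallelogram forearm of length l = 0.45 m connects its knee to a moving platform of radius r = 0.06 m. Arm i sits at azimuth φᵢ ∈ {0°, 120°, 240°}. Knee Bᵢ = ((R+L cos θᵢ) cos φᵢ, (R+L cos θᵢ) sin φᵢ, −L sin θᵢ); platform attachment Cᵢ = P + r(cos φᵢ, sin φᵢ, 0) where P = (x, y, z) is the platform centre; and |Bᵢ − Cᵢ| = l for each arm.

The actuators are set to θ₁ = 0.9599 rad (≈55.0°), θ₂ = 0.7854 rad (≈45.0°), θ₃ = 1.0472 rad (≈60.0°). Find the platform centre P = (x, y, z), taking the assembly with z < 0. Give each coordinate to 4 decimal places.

(-0.0105, 0.0616, -0.5579)

φ1=0.0°: virtual centre (0.1632, 0.0000, -0.1474), radius l
arm 2 at φ=120.0°: ρ2 = 0.1873;  centre 2 = (-0.0936, 0.1622, -0.1273)
φ3=240.0°: virtual centre (-0.0750, -0.1299, -0.1559), radius l
subtract pairs → two planes through P
linear system: -0.5138x+0.3244y = 0.0029−0.0403z; -0.4765x+-0.2598y = -0.0016−-0.0169z
det = 0.2880;  x = -0.0008+0.0174z,  y = 0.0076+-0.0968z
sphere 1 gives Az²+Bz+C=0 with A=1.0097, B=0.2877, C=-0.1538;  B²−4AC=0.7039;  roots -0.5579, 0.2730;  negative root z = -0.5579
x = -0.0105, y = 0.0616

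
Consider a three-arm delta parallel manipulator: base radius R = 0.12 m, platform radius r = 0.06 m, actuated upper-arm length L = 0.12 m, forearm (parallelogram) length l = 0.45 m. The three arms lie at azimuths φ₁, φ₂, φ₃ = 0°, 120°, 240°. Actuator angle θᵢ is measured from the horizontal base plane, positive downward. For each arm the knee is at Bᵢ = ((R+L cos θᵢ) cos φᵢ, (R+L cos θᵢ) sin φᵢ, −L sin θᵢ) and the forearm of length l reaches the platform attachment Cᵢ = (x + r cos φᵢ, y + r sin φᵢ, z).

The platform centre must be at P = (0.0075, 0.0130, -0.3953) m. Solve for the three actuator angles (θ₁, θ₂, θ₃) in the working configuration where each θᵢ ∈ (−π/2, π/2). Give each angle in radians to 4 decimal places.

θ₁ = -0.1749, θ₂ = -0.1749, θ₃ = -0.0874

rotate P by −φ1: (0.0075, 0.0130, -0.3953)
  e−x'=0.0525;  (l²−L²−(e−x')²−y'²−z²)/2L = 0.1205
  θ1 = atan2(B,A) + arccos(C/0.3988) = -0.1749
arm 2 (φ=120.0°): x'=0.0075, y'=-0.0130
  A cos θ + B sin θ = C:  0.0525·cos θ + -0.3953·sin θ = 0.1205
  θ2 = atan2(B,A) + arccos(C/0.3988) = -0.1749
arm 3 (φ=240.0°): x'=-0.0150, y'=0.0000
  e−x'=0.0750;  (l²−L²−(e−x')²−y'²−z²)/2L = 0.1092
  θ3 = atan2(B,A) + arccos(C/0.4024) = -0.0874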